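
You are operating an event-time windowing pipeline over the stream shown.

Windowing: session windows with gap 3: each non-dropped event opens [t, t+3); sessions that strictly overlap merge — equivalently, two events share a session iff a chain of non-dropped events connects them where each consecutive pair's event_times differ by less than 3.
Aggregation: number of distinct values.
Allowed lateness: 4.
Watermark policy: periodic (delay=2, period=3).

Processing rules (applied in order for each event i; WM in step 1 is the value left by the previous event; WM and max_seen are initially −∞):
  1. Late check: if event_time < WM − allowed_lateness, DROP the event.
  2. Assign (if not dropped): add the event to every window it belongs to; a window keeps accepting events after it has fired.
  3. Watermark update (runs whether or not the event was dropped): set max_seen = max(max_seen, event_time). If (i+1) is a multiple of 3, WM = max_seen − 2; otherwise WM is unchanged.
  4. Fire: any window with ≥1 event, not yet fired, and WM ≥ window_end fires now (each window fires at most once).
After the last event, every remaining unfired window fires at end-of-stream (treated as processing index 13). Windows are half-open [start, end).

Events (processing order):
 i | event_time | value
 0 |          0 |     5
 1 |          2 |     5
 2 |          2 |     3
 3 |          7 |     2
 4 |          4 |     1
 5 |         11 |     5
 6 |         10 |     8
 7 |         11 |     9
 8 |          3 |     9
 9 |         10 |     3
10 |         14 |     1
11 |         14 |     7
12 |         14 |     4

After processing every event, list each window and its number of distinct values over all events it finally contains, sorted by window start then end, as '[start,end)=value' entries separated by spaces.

i=0 t=0 v=5: → [0,3); WM=−∞
i=1 t=2 v=5: → [0,5); WM=−∞
i=2 t=2 v=3: → [0,5); WM=0
i=3 t=7 v=2: → [7,10); WM=0
i=4 t=4 v=1: → [0,7); WM=0
i=5 t=11 v=5: → [11,14); WM=9
i=6 t=10 v=8: → [10,14); WM=9
i=7 t=11 v=9: → [10,14); WM=9
i=8 t=3 v=9: DROP (t<9-4); WM=9
i=9 t=10 v=3: → [10,14); WM=9
i=10 t=14 v=1: → [14,17); WM=9
i=11 t=14 v=7: → [14,17); WM=12
i=12 t=14 v=4: → [14,17); WM=12

[0,7)=3 [7,10)=1 [10,14)=4 [14,17)=3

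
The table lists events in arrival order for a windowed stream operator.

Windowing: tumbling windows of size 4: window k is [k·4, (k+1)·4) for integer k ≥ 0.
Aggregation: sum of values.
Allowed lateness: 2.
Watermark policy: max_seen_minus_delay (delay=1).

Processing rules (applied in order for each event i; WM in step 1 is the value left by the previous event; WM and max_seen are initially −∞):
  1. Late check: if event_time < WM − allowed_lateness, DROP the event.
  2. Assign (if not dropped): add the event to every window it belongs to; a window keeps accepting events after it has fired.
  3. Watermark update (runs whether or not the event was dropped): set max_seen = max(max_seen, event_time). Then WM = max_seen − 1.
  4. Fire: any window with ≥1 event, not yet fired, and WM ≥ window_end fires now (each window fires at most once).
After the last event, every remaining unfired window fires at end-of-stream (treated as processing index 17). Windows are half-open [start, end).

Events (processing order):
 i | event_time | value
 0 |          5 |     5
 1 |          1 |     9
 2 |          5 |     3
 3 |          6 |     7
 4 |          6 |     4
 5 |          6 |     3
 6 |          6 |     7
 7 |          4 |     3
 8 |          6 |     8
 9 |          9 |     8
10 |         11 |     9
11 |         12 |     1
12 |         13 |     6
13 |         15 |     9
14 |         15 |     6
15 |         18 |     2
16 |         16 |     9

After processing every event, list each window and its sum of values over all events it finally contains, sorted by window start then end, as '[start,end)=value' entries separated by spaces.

i=0 t=5 v=5: → [4,8); WM=4
i=1 t=1 v=9: DROP (t<4-2); WM=4
i=2 t=5 v=3: → [4,8); WM=4
i=3 t=6 v=7: → [4,8); WM=5
i=4 t=6 v=4: → [4,8); WM=5
i=5 t=6 v=3: → [4,8); WM=5
i=6 t=6 v=7: → [4,8); WM=5
i=7 t=4 v=3: → [4,8); WM=5
i=8 t=6 v=8: → [4,8); WM=5
i=9 t=9 v=8: → [8,12); WM=8; [4,8) fires=40
i=10 t=11 v=9: → [8,12); WM=10
i=11 t=12 v=1: → [12,16); WM=11
i=12 t=13 v=6: → [12,16); WM=12; [8,12) fires=17
i=13 t=15 v=9: → [12,16); WM=14
i=14 t=15 v=6: → [12,16); WM=14
i=15 t=18 v=2: → [16,20); WM=17; [12,16) fires=22
i=16 t=16 v=9: → [16,20); WM=17

[4,8)=40 [8,12)=17 [12,16)=22 [16,20)=11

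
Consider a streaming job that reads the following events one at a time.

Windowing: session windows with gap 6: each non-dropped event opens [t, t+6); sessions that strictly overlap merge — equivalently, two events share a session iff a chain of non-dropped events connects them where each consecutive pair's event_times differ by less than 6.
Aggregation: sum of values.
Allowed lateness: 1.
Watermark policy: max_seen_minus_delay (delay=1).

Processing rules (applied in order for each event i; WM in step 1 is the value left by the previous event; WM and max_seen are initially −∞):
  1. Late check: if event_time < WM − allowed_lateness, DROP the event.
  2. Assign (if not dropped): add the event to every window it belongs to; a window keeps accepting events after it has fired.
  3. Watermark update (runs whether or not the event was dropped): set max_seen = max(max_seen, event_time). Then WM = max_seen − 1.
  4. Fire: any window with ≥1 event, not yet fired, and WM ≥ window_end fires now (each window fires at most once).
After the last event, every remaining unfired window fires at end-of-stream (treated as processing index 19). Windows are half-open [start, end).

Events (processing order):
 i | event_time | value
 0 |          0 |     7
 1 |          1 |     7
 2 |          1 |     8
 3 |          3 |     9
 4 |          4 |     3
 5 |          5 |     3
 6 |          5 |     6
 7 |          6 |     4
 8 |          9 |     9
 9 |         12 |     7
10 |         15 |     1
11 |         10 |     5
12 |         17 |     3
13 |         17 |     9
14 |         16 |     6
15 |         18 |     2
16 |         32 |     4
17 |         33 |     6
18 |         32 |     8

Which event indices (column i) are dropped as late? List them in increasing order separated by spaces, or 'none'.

11

i=0 t=0 v=7: → [0,6); WM=-1
i=1 t=1 v=7: → [0,7); WM=0
i=2 t=1 v=8: → [0,7); WM=0
i=3 t=3 v=9: → [0,9); WM=2
i=4 t=4 v=3: → [0,10); WM=3
i=5 t=5 v=3: → [0,11); WM=4
i=6 t=5 v=6: → [0,11); WM=4
i=7 t=6 v=4: → [0,12); WM=5
i=8 t=9 v=9: → [0,15); WM=8
i=9 t=12 v=7: → [0,18); WM=11
i=10 t=15 v=1: → [0,21); WM=14
i=11 t=10 v=5: DROP (t<14-1); WM=14
i=12 t=17 v=3: → [0,23); WM=16
i=13 t=17 v=9: → [0,23); WM=16
i=14 t=16 v=6: → [0,23); WM=16
i=15 t=18 v=2: → [0,24); WM=17
i=16 t=32 v=4: → [32,38); WM=31
i=17 t=33 v=6: → [32,39); WM=32
i=18 t=32 v=8: → [32,39); WM=32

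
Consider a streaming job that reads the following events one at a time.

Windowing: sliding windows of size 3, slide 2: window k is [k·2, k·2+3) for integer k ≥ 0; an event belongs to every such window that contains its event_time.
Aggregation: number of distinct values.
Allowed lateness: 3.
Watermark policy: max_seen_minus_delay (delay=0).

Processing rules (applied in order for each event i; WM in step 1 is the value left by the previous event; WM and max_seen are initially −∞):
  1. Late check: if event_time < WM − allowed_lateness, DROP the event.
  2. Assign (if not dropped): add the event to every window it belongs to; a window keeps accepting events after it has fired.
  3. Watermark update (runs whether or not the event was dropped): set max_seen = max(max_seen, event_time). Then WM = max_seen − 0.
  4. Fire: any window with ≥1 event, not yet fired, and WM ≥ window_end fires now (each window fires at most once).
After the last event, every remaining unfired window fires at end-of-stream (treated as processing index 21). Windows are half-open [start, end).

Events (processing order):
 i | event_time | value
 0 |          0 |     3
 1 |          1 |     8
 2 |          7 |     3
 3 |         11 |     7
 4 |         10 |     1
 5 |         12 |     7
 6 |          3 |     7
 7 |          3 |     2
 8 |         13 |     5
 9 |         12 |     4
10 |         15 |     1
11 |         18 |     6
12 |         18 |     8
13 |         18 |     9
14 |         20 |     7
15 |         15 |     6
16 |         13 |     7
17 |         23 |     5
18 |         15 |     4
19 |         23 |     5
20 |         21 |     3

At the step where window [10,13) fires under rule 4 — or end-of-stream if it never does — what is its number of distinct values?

i=0 t=0 v=3: → [0,3); WM=0
i=1 t=1 v=8: → [0,3); WM=1
i=2 t=7 v=3: → [6,9); WM=7; [0,3) fires=2
i=3 t=11 v=7: → [10,13); WM=11; [6,9) fires=1
i=4 t=10 v=1: → [10,13),[8,11); WM=11; [8,11) fires=1
i=5 t=12 v=7: → [12,15),[10,13); WM=12
i=6 t=3 v=7: DROP (t<12-3); WM=12
i=7 t=3 v=2: DROP (t<12-3); WM=12
i=8 t=13 v=5: → [12,15); WM=13; [10,13) fires=2
i=9 t=12 v=4: → [12,15),[10,13); WM=13
i=10 t=15 v=1: → [14,17); WM=15; [12,15) fires=3
i=11 t=18 v=6: → [18,21),[16,19); WM=18; [14,17) fires=1
i=12 t=18 v=8: → [18,21),[16,19); WM=18
i=13 t=18 v=9: → [18,21),[16,19); WM=18
i=14 t=20 v=7: → [20,23),[18,21); WM=20; [16,19) fires=3
i=15 t=15 v=6: DROP (t<20-3); WM=20
i=16 t=13 v=7: DROP (t<20-3); WM=20
i=17 t=23 v=5: → [22,25); WM=23; [18,21) fires=4 [20,23) fires=1
i=18 t=15 v=4: DROP (t<23-3); WM=23
i=19 t=23 v=5: → [22,25); WM=23
i=20 t=21 v=3: → [20,23); WM=23

2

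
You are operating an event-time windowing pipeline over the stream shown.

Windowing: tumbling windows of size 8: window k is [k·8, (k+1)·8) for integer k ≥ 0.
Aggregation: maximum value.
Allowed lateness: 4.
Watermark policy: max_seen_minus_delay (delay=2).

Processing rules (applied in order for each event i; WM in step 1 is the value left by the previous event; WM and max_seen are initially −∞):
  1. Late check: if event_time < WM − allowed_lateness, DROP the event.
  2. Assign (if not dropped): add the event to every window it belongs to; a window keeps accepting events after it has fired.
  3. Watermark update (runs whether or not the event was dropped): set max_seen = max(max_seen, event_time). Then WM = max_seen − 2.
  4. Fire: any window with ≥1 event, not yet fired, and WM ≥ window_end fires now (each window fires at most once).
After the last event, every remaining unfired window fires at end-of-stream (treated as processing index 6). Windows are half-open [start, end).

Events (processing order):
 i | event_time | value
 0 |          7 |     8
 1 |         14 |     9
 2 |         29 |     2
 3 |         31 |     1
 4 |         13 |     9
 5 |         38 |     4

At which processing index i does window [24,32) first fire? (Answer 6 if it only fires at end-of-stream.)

i=0 t=7 v=8: → [0,8); WM=5
i=1 t=14 v=9: → [8,16); WM=12; [0,8) fires=8
i=2 t=29 v=2: → [24,32); WM=27; [8,16) fires=9
i=3 t=31 v=1: → [24,32); WM=29
i=4 t=13 v=9: DROP (t<29-4); WM=29
i=5 t=38 v=4: → [32,40); WM=36; [24,32) fires=2

5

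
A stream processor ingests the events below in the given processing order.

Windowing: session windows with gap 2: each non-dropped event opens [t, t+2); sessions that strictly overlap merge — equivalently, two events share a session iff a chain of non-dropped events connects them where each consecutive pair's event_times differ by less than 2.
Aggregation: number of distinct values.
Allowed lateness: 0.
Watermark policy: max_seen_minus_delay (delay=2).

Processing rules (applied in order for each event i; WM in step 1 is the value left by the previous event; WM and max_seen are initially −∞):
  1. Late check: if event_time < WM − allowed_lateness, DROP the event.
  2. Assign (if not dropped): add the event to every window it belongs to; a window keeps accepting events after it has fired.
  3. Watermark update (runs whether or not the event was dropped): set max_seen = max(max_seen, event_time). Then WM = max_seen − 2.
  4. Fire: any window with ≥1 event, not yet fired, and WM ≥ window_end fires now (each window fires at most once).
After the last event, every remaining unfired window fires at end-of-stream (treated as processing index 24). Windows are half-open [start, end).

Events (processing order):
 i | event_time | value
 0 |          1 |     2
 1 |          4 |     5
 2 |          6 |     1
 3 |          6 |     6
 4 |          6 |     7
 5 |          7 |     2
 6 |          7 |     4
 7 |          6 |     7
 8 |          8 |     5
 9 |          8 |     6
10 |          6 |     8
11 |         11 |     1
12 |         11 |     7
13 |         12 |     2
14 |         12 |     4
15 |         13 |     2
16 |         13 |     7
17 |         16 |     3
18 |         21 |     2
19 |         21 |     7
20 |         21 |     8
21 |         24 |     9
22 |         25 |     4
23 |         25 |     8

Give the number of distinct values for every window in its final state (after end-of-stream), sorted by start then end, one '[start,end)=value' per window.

[1,3)=1 [4,6)=1 [6,10)=7 [11,15)=4 [16,18)=1 [21,23)=3 [24,27)=3

i=0 t=1 v=2: → [1,3); WM=-1
i=1 t=4 v=5: → [4,6); WM=2
i=2 t=6 v=1: → [6,8); WM=4
i=3 t=6 v=6: → [6,8); WM=4
i=4 t=6 v=7: → [6,8); WM=4
i=5 t=7 v=2: → [6,9); WM=5
i=6 t=7 v=4: → [6,9); WM=5
i=7 t=6 v=7: → [6,9); WM=5
i=8 t=8 v=5: → [6,10); WM=6
i=9 t=8 v=6: → [6,10); WM=6
i=10 t=6 v=8: → [6,10); WM=6
i=11 t=11 v=1: → [11,13); WM=9
i=12 t=11 v=7: → [11,13); WM=9
i=13 t=12 v=2: → [11,14); WM=10
i=14 t=12 v=4: → [11,14); WM=10
i=15 t=13 v=2: → [11,15); WM=11
i=16 t=13 v=7: → [11,15); WM=11
i=17 t=16 v=3: → [16,18); WM=14
i=18 t=21 v=2: → [21,23); WM=19
i=19 t=21 v=7: → [21,23); WM=19
i=20 t=21 v=8: → [21,23); WM=19
i=21 t=24 v=9: → [24,26); WM=22
i=22 t=25 v=4: → [24,27); WM=23
i=23 t=25 v=8: → [24,27); WM=23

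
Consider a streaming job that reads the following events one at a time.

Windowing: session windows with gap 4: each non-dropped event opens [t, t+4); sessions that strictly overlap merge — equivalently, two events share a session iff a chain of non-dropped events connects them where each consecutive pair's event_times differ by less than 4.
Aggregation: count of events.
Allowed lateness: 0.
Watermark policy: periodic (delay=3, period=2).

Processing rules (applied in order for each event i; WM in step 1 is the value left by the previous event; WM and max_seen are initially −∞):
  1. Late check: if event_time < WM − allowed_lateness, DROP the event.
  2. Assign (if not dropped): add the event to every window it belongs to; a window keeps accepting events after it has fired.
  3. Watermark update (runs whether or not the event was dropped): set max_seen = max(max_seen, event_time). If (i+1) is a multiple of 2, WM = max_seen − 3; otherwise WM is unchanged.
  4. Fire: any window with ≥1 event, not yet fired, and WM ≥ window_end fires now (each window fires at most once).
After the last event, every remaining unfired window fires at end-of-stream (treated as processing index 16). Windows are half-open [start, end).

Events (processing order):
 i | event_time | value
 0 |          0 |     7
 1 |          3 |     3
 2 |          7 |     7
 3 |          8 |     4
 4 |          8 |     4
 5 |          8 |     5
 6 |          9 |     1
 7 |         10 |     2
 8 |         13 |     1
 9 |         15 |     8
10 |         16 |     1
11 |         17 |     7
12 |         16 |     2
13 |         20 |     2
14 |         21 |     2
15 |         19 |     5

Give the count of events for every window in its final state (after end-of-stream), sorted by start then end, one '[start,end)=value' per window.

[0,7)=2 [7,25)=14

i=0 t=0 v=7: → [0,4); WM=−∞
i=1 t=3 v=3: → [0,7); WM=0
i=2 t=7 v=7: → [7,11); WM=0
i=3 t=8 v=4: → [7,12); WM=5
i=4 t=8 v=4: → [7,12); WM=5
i=5 t=8 v=5: → [7,12); WM=5
i=6 t=9 v=1: → [7,13); WM=5
i=7 t=10 v=2: → [7,14); WM=7
i=8 t=13 v=1: → [7,17); WM=7
i=9 t=15 v=8: → [7,19); WM=12
i=10 t=16 v=1: → [7,20); WM=12
i=11 t=17 v=7: → [7,21); WM=14
i=12 t=16 v=2: → [7,21); WM=14
i=13 t=20 v=2: → [7,24); WM=17
i=14 t=21 v=2: → [7,25); WM=17
i=15 t=19 v=5: → [7,25); WM=18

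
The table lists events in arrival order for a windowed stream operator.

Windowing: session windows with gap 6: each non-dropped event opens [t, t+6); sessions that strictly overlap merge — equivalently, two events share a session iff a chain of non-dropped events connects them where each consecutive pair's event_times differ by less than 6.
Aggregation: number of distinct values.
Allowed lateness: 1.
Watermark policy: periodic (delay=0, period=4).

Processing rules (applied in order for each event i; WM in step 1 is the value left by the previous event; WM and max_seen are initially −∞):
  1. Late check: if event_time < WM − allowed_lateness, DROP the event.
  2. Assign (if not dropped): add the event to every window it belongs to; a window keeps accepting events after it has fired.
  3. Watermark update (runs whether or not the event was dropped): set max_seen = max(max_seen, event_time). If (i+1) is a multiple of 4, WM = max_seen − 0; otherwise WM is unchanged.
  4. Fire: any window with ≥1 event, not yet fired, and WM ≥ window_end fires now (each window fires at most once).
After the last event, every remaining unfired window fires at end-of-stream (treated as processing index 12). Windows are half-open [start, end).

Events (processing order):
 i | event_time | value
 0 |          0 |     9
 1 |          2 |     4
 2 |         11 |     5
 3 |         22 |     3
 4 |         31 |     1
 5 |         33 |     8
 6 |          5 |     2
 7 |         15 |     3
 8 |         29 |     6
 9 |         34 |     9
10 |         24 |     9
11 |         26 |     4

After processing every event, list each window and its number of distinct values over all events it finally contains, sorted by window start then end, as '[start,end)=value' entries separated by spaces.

i=0 t=0 v=9: → [0,6); WM=−∞
i=1 t=2 v=4: → [0,8); WM=−∞
i=2 t=11 v=5: → [11,17); WM=−∞
i=3 t=22 v=3: → [22,28); WM=22
i=4 t=31 v=1: → [31,37); WM=22
i=5 t=33 v=8: → [31,39); WM=22
i=6 t=5 v=2: DROP (t<22-1); WM=22
i=7 t=15 v=3: DROP (t<22-1); WM=33
i=8 t=29 v=6: DROP (t<33-1); WM=33
i=9 t=34 v=9: → [31,40); WM=33
i=10 t=24 v=9: DROP (t<33-1); WM=33
i=11 t=26 v=4: DROP (t<33-1); WM=34

[0,8)=2 [11,17)=1 [22,28)=1 [31,40)=3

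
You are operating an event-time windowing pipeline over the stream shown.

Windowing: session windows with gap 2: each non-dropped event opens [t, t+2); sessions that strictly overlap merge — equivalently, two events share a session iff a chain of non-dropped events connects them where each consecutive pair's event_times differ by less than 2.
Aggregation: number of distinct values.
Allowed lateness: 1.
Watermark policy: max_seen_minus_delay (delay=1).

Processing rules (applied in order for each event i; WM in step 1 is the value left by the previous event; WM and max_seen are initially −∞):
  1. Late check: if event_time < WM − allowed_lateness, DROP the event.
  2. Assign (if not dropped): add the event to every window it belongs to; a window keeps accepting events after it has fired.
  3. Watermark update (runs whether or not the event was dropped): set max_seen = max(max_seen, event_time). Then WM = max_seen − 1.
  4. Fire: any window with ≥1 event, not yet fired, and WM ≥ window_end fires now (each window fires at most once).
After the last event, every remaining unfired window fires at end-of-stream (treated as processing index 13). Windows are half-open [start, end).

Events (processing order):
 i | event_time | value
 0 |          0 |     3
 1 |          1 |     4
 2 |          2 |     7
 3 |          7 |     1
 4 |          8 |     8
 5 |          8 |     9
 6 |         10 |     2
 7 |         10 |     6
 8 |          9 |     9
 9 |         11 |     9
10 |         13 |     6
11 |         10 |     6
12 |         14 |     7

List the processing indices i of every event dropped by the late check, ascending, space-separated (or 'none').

i=0 t=0 v=3: → [0,2); WM=-1
i=1 t=1 v=4: → [0,3); WM=0
i=2 t=2 v=7: → [0,4); WM=1
i=3 t=7 v=1: → [7,9); WM=6
i=4 t=8 v=8: → [7,10); WM=7
i=5 t=8 v=9: → [7,10); WM=7
i=6 t=10 v=2: → [10,12); WM=9
i=7 t=10 v=6: → [10,12); WM=9
i=8 t=9 v=9: → [7,12); WM=9
i=9 t=11 v=9: → [7,13); WM=10
i=10 t=13 v=6: → [13,15); WM=12
i=11 t=10 v=6: DROP (t<12-1); WM=12
i=12 t=14 v=7: → [13,16); WM=13

11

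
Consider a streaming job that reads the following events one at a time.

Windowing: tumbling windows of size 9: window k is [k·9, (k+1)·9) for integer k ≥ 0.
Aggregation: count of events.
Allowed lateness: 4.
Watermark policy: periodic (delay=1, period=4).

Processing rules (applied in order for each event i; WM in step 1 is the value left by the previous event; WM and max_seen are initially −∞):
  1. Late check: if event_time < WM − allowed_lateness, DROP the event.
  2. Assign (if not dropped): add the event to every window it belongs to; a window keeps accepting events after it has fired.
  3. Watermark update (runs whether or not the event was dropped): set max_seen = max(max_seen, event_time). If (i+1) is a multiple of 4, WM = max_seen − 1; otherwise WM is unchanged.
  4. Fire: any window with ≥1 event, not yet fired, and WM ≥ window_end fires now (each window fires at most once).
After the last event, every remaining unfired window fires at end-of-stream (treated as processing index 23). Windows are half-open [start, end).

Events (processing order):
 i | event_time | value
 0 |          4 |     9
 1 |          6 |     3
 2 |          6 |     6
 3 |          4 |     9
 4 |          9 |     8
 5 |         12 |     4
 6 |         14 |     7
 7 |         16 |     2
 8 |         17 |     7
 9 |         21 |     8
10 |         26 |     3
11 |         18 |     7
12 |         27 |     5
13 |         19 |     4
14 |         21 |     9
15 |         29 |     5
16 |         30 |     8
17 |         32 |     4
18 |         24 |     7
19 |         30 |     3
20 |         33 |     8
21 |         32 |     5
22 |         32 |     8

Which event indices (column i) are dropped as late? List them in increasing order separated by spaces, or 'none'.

13

i=0 t=4 v=9: → [0,9); WM=−∞
i=1 t=6 v=3: → [0,9); WM=−∞
i=2 t=6 v=6: → [0,9); WM=−∞
i=3 t=4 v=9: → [0,9); WM=5
i=4 t=9 v=8: → [9,18); WM=5
i=5 t=12 v=4: → [9,18); WM=5
i=6 t=14 v=7: → [9,18); WM=5
i=7 t=16 v=2: → [9,18); WM=15; [0,9) fires=4
i=8 t=17 v=7: → [9,18); WM=15
i=9 t=21 v=8: → [18,27); WM=15
i=10 t=26 v=3: → [18,27); WM=15
i=11 t=18 v=7: → [18,27); WM=25; [9,18) fires=5
i=12 t=27 v=5: → [27,36); WM=25
i=13 t=19 v=4: DROP (t<25-4); WM=25
i=14 t=21 v=9: → [18,27); WM=25
i=15 t=29 v=5: → [27,36); WM=28; [18,27) fires=4
i=16 t=30 v=8: → [27,36); WM=28
i=17 t=32 v=4: → [27,36); WM=28
i=18 t=24 v=7: → [18,27); WM=28
i=19 t=30 v=3: → [27,36); WM=31
i=20 t=33 v=8: → [27,36); WM=31
i=21 t=32 v=5: → [27,36); WM=31
i=22 t=32 v=8: → [27,36); WM=31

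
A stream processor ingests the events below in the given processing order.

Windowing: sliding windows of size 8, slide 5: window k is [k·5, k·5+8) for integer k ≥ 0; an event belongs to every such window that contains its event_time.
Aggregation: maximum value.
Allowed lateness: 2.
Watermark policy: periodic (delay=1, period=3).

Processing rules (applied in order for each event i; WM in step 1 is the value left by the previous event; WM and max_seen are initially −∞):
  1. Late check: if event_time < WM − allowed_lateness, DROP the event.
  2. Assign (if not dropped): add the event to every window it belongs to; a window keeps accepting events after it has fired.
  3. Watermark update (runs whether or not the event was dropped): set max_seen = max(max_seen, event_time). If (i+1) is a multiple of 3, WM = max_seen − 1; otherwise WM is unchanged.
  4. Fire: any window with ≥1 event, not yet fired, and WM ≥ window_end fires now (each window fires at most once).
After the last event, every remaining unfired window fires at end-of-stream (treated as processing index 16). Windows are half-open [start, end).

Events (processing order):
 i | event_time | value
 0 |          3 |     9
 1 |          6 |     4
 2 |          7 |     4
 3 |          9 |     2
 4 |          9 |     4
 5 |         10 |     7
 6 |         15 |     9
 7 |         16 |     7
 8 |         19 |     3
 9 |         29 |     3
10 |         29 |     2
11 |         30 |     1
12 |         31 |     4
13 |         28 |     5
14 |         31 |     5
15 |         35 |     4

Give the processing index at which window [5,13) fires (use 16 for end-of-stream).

8

i=0 t=3 v=9: → [0,8); WM=−∞
i=1 t=6 v=4: → [5,13),[0,8); WM=−∞
i=2 t=7 v=4: → [5,13),[0,8); WM=6
i=3 t=9 v=2: → [5,13); WM=6
i=4 t=9 v=4: → [5,13); WM=6
i=5 t=10 v=7: → [10,18),[5,13); WM=9; [0,8) fires=9
i=6 t=15 v=9: → [15,23),[10,18); WM=9
i=7 t=16 v=7: → [15,23),[10,18); WM=9
i=8 t=19 v=3: → [15,23); WM=18; [5,13) fires=7 [10,18) fires=9
i=9 t=29 v=3: → [25,33); WM=18
i=10 t=29 v=2: → [25,33); WM=18
i=11 t=30 v=1: → [30,38),[25,33); WM=29; [15,23) fires=9
i=12 t=31 v=4: → [30,38),[25,33); WM=29
i=13 t=28 v=5: → [25,33); WM=29
i=14 t=31 v=5: → [30,38),[25,33); WM=30
i=15 t=35 v=4: → [35,43),[30,38); WM=30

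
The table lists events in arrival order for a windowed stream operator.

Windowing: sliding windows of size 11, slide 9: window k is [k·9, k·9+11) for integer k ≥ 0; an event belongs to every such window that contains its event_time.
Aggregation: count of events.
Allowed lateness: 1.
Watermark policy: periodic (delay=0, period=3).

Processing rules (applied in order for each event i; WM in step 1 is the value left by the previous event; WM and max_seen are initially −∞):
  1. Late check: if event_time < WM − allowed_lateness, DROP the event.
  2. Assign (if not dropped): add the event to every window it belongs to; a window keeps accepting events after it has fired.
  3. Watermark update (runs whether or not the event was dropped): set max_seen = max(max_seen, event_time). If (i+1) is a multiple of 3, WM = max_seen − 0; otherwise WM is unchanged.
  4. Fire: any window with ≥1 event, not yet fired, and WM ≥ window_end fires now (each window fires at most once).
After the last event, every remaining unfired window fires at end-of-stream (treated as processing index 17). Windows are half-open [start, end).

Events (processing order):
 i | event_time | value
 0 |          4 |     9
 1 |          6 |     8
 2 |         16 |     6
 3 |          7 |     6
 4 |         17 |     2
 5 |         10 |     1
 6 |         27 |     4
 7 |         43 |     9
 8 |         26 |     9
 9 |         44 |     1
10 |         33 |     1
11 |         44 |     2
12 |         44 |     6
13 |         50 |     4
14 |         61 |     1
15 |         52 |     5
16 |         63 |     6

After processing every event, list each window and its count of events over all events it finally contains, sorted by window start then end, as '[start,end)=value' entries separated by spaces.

i=0 t=4 v=9: → [0,11); WM=−∞
i=1 t=6 v=8: → [0,11); WM=−∞
i=2 t=16 v=6: → [9,20); WM=16; [0,11) fires=2
i=3 t=7 v=6: DROP (t<16-1); WM=16
i=4 t=17 v=2: → [9,20); WM=16
i=5 t=10 v=1: DROP (t<16-1); WM=17
i=6 t=27 v=4: → [27,38),[18,29); WM=17
i=7 t=43 v=9: → [36,47); WM=17
i=8 t=26 v=9: → [18,29); WM=43; [9,20) fires=2 [18,29) fires=2 [27,38) fires=1
i=9 t=44 v=1: → [36,47); WM=43
i=10 t=33 v=1: DROP (t<43-1); WM=43
i=11 t=44 v=2: → [36,47); WM=44
i=12 t=44 v=6: → [36,47); WM=44
i=13 t=50 v=4: → [45,56); WM=44
i=14 t=61 v=1: → [54,65); WM=61; [36,47) fires=4 [45,56) fires=1
i=15 t=52 v=5: DROP (t<61-1); WM=61
i=16 t=63 v=6: → [63,74),[54,65); WM=61

[0,11)=2 [9,20)=2 [18,29)=2 [27,38)=1 [36,47)=4 [45,56)=1 [54,65)=2 [63,74)=1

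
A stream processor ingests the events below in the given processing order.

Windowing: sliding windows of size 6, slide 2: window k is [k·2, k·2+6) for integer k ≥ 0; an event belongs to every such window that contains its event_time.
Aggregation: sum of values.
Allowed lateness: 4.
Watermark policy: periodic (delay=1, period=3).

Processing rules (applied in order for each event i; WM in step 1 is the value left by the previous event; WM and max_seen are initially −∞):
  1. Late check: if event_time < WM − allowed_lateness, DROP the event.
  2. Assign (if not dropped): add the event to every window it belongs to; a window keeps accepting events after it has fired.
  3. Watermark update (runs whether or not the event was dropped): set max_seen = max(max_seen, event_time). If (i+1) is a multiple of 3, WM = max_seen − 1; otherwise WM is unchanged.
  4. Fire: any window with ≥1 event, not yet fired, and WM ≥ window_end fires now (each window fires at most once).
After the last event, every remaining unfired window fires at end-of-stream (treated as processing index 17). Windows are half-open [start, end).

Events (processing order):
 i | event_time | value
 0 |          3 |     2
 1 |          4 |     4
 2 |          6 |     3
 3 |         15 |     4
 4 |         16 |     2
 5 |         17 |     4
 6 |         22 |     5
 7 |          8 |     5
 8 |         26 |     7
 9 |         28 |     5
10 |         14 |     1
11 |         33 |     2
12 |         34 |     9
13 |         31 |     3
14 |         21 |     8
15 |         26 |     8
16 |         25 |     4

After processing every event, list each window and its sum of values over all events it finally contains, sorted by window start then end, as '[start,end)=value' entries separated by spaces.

[0,6)=6 [2,8)=9 [4,10)=7 [6,12)=3 [10,16)=4 [12,18)=10 [14,20)=10 [16,22)=6 [18,24)=5 [20,26)=5 [22,28)=12 [24,30)=12 [26,32)=15 [28,34)=10 [30,36)=14 [32,38)=11 [34,40)=9

i=0 t=3 v=2: → [2,8),[0,6); WM=−∞
i=1 t=4 v=4: → [4,10),[2,8),[0,6); WM=−∞
i=2 t=6 v=3: → [6,12),[4,10),[2,8); WM=5
i=3 t=15 v=4: → [14,20),[12,18),[10,16); WM=5
i=4 t=16 v=2: → [16,22),[14,20),[12,18); WM=5
i=5 t=17 v=4: → [16,22),[14,20),[12,18); WM=16; [0,6) fires=6 [2,8) fires=9 [4,10) fires=7 [6,12) fires=3 [10,16) fires=4
i=6 t=22 v=5: → [22,28),[20,26),[18,24); WM=16
i=7 t=8 v=5: DROP (t<16-4); WM=16
i=8 t=26 v=7: → [26,32),[24,30),[22,28); WM=25; [12,18) fires=10 [14,20) fires=10 [16,22) fires=6 [18,24) fires=5
i=9 t=28 v=5: → [28,34),[26,32),[24,30); WM=25
i=10 t=14 v=1: DROP (t<25-4); WM=25
i=11 t=33 v=2: → [32,38),[30,36),[28,34); WM=32; [20,26) fires=5 [22,28) fires=12 [24,30) fires=12 [26,32) fires=12
i=12 t=34 v=9: → [34,40),[32,38),[30,36); WM=32
i=13 t=31 v=3: → [30,36),[28,34),[26,32); WM=32
i=14 t=21 v=8: DROP (t<32-4); WM=33
i=15 t=26 v=8: DROP (t<33-4); WM=33
i=16 t=25 v=4: DROP (t<33-4); WM=33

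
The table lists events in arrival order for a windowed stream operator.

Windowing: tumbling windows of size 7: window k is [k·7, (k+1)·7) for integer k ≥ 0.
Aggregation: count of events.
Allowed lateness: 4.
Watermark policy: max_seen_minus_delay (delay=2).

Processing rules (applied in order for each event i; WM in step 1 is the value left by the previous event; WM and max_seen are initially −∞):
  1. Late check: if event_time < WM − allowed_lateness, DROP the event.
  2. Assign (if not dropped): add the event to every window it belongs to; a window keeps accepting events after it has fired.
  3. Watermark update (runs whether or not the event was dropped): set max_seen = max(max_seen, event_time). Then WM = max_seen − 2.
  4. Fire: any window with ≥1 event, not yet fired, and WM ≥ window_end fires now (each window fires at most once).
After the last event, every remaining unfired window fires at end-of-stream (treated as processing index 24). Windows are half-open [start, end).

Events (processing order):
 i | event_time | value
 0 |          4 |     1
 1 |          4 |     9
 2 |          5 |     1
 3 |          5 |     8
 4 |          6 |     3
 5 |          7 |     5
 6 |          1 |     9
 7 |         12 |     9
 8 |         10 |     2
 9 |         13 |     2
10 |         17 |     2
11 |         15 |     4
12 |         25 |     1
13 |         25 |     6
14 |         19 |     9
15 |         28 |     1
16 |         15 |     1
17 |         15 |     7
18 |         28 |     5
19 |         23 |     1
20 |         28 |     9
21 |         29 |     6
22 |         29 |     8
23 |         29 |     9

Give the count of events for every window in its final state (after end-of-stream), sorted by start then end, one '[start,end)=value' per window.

i=0 t=4 v=1: → [0,7); WM=2
i=1 t=4 v=9: → [0,7); WM=2
i=2 t=5 v=1: → [0,7); WM=3
i=3 t=5 v=8: → [0,7); WM=3
i=4 t=6 v=3: → [0,7); WM=4
i=5 t=7 v=5: → [7,14); WM=5
i=6 t=1 v=9: → [0,7); WM=5
i=7 t=12 v=9: → [7,14); WM=10; [0,7) fires=6
i=8 t=10 v=2: → [7,14); WM=10
i=9 t=13 v=2: → [7,14); WM=11
i=10 t=17 v=2: → [14,21); WM=15; [7,14) fires=4
i=11 t=15 v=4: → [14,21); WM=15
i=12 t=25 v=1: → [21,28); WM=23; [14,21) fires=2
i=13 t=25 v=6: → [21,28); WM=23
i=14 t=19 v=9: → [14,21); WM=23
i=15 t=28 v=1: → [28,35); WM=26
i=16 t=15 v=1: DROP (t<26-4); WM=26
i=17 t=15 v=7: DROP (t<26-4); WM=26
i=18 t=28 v=5: → [28,35); WM=26
i=19 t=23 v=1: → [21,28); WM=26
i=20 t=28 v=9: → [28,35); WM=26
i=21 t=29 v=6: → [28,35); WM=27
i=22 t=29 v=8: → [28,35); WM=27
i=23 t=29 v=9: → [28,35); WM=27

[0,7)=6 [7,14)=4 [14,21)=3 [21,28)=3 [28,35)=6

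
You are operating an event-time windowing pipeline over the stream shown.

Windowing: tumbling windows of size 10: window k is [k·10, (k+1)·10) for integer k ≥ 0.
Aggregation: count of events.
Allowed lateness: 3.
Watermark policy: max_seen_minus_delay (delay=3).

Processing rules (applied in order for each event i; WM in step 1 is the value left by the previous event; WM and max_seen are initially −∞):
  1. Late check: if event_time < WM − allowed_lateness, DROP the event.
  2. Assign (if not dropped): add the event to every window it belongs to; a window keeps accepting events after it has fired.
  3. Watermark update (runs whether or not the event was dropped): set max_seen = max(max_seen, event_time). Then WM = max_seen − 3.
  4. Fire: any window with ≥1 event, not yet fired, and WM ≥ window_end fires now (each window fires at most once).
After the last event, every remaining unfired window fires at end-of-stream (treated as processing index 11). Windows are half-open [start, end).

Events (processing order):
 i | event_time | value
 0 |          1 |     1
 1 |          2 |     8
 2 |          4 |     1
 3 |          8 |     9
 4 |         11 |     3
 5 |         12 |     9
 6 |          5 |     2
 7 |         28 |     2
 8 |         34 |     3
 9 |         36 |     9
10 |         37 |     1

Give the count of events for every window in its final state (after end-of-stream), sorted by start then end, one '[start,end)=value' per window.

[0,10)=4 [10,20)=2 [20,30)=1 [30,40)=3

i=0 t=1 v=1: → [0,10); WM=-2
i=1 t=2 v=8: → [0,10); WM=-1
i=2 t=4 v=1: → [0,10); WM=1
i=3 t=8 v=9: → [0,10); WM=5
i=4 t=11 v=3: → [10,20); WM=8
i=5 t=12 v=9: → [10,20); WM=9
i=6 t=5 v=2: DROP (t<9-3); WM=9
i=7 t=28 v=2: → [20,30); WM=25; [0,10) fires=4 [10,20) fires=2
i=8 t=34 v=3: → [30,40); WM=31; [20,30) fires=1
i=9 t=36 v=9: → [30,40); WM=33
i=10 t=37 v=1: → [30,40); WM=34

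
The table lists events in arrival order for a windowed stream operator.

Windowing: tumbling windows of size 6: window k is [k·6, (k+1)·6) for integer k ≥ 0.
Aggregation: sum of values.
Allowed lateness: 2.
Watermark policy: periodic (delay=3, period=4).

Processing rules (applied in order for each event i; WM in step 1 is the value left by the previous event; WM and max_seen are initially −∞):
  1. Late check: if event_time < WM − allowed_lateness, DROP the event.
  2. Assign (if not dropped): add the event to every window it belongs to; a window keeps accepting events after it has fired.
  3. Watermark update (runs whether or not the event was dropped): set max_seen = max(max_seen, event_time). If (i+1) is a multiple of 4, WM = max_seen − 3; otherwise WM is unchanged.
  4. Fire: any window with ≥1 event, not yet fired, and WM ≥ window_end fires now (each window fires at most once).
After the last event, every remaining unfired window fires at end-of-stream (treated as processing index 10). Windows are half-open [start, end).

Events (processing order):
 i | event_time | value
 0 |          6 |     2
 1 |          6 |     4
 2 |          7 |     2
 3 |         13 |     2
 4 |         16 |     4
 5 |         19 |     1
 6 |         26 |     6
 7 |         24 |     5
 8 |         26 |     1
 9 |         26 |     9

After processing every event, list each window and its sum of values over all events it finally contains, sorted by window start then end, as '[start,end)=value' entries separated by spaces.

[6,12)=8 [12,18)=6 [18,24)=1 [24,30)=21

i=0 t=6 v=2: → [6,12); WM=−∞
i=1 t=6 v=4: → [6,12); WM=−∞
i=2 t=7 v=2: → [6,12); WM=−∞
i=3 t=13 v=2: → [12,18); WM=10
i=4 t=16 v=4: → [12,18); WM=10
i=5 t=19 v=1: → [18,24); WM=10
i=6 t=26 v=6: → [24,30); WM=10
i=7 t=24 v=5: → [24,30); WM=23; [6,12) fires=8 [12,18) fires=6
i=8 t=26 v=1: → [24,30); WM=23
i=9 t=26 v=9: → [24,30); WM=23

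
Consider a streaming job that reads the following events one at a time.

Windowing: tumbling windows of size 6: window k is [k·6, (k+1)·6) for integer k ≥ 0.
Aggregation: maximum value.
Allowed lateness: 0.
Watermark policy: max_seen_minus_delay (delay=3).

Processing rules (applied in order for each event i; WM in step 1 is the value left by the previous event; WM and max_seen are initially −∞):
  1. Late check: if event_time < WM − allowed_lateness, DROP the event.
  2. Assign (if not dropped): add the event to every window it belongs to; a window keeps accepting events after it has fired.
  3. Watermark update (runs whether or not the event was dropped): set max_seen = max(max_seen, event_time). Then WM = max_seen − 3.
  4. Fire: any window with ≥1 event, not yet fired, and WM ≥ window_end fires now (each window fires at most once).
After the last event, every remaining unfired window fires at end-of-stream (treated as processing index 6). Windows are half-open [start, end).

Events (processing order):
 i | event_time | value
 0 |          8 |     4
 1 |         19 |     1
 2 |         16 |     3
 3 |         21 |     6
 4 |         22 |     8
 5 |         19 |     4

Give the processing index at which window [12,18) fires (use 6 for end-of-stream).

3

i=0 t=8 v=4: → [6,12); WM=5
i=1 t=19 v=1: → [18,24); WM=16; [6,12) fires=4
i=2 t=16 v=3: → [12,18); WM=16
i=3 t=21 v=6: → [18,24); WM=18; [12,18) fires=3
i=4 t=22 v=8: → [18,24); WM=19
i=5 t=19 v=4: → [18,24); WM=19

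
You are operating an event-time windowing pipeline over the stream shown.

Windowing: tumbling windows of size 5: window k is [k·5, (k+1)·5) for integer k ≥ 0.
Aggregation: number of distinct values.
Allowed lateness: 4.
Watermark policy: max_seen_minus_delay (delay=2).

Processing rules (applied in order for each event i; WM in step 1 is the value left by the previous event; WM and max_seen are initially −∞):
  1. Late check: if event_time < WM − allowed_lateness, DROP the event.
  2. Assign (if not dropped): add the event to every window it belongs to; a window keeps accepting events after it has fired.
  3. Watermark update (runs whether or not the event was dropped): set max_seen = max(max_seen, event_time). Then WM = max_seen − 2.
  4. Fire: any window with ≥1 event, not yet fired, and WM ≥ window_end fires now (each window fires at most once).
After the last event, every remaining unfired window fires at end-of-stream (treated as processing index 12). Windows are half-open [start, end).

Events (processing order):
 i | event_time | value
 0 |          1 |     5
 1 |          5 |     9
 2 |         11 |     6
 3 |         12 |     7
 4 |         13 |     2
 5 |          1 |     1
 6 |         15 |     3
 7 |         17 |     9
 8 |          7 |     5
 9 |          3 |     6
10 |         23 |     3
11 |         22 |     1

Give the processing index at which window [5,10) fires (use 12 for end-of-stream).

i=0 t=1 v=5: → [0,5); WM=-1
i=1 t=5 v=9: → [5,10); WM=3
i=2 t=11 v=6: → [10,15); WM=9; [0,5) fires=1
i=3 t=12 v=7: → [10,15); WM=10; [5,10) fires=1
i=4 t=13 v=2: → [10,15); WM=11
i=5 t=1 v=1: DROP (t<11-4); WM=11
i=6 t=15 v=3: → [15,20); WM=13
i=7 t=17 v=9: → [15,20); WM=15; [10,15) fires=3
i=8 t=7 v=5: DROP (t<15-4); WM=15
i=9 t=3 v=6: DROP (t<15-4); WM=15
i=10 t=23 v=3: → [20,25); WM=21; [15,20) fires=2
i=11 t=22 v=1: → [20,25); WM=21

3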